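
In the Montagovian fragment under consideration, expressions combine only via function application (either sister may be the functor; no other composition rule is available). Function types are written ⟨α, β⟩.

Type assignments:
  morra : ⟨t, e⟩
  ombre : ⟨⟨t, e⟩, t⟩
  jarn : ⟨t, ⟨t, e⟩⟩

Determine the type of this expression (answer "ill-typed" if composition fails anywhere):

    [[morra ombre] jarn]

⟨t, e⟩

At [morra ombre], ombre : ⟨⟨t, e⟩, t⟩ takes morra : ⟨t, e⟩, giving t.
At [[morra ombre] jarn], jarn : ⟨t, ⟨t, e⟩⟩ takes [morra ombre] : t, giving ⟨t, e⟩.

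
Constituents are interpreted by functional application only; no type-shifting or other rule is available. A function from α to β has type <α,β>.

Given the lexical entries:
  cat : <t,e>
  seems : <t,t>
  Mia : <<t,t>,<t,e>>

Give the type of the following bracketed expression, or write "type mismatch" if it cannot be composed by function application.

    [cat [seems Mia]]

type mismatch

[seems Mia]: Mia is <<t,t>,<t,e>>, seems is <t,t>; result <t,e>.
[cat [seems Mia]]: <t,e> with <t,e> — neither is a function whose domain matches the other; composition fails here.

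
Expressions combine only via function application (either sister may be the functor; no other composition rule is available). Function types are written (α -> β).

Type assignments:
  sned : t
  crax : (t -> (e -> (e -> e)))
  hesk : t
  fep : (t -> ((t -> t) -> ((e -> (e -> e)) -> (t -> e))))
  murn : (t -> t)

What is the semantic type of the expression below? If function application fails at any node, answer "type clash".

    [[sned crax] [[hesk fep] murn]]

[sned crax]: crax is (t -> (e -> (e -> e))), sned is t; result (e -> (e -> e)).
[hesk fep]: fep is (t -> ((t -> t) -> ((e -> (e -> e)) -> (t -> e)))), hesk is t; result ((t -> t) -> ((e -> (e -> e)) -> (t -> e))).
[[hesk fep] murn]: [hesk fep] is ((t -> t) -> ((e -> (e -> e)) -> (t -> e))), murn is (t -> t); result ((e -> (e -> e)) -> (t -> e)).
[[sned crax] [[hesk fep] murn]]: [[hesk fep] murn] is ((e -> (e -> e)) -> (t -> e)), [sned crax] is (e -> (e -> e)); result (t -> e).

(t -> e)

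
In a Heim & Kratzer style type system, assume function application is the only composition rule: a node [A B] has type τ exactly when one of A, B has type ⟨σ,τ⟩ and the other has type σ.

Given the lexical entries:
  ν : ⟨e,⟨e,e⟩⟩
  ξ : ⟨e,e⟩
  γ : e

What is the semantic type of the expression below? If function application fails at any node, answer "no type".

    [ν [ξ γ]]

At [ξ γ], ξ : ⟨e,e⟩ takes γ : e, giving e.
At [ν [ξ γ]], ν : ⟨e,⟨e,e⟩⟩ takes [ξ γ] : e, giving ⟨e,e⟩.

⟨e,e⟩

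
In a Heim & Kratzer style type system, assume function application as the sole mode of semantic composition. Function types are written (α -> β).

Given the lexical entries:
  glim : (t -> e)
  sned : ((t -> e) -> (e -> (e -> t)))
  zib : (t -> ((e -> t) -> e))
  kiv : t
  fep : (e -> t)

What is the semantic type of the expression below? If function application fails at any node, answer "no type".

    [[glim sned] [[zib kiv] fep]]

(e -> t)

At [glim sned], sned : ((t -> e) -> (e -> (e -> t))) takes glim : (t -> e), giving (e -> (e -> t)).
At [zib kiv], zib : (t -> ((e -> t) -> e)) takes kiv : t, giving ((e -> t) -> e).
At [[zib kiv] fep], [zib kiv] : ((e -> t) -> e) takes fep : (e -> t), giving e.
At [[glim sned] [[zib kiv] fep]], [glim sned] : (e -> (e -> t)) takes [[zib kiv] fep] : e, giving (e -> t).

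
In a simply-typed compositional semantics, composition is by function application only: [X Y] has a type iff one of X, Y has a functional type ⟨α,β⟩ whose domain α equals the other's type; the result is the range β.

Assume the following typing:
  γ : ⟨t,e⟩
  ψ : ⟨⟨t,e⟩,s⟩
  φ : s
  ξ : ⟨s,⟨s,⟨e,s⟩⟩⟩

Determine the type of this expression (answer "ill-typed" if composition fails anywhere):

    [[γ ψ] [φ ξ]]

[γ ψ]: functor ψ : ⟨⟨t,e⟩,s⟩, argument γ : ⟨t,e⟩; result s.
[φ ξ]: functor ξ : ⟨s,⟨s,⟨e,s⟩⟩⟩, argument φ : s; result ⟨s,⟨e,s⟩⟩.
[[γ ψ] [φ ξ]]: functor [φ ξ] : ⟨s,⟨e,s⟩⟩, argument [γ ψ] : s; result ⟨e,s⟩.

⟨e,s⟩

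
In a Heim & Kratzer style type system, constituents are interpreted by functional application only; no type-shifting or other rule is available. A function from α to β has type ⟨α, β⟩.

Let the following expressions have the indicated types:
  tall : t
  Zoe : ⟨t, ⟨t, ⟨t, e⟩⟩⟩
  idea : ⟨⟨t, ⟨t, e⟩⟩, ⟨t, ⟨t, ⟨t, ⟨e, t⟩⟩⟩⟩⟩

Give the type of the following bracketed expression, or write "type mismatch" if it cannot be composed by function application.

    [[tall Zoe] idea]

⟨t, ⟨t, ⟨t, ⟨e, t⟩⟩⟩⟩

[tall Zoe]: Zoe is ⟨t, ⟨t, ⟨t, e⟩⟩⟩, tall is t; result ⟨t, ⟨t, e⟩⟩.
[[tall Zoe] idea]: idea is ⟨⟨t, ⟨t, e⟩⟩, ⟨t, ⟨t, ⟨t, ⟨e, t⟩⟩⟩⟩⟩, [tall Zoe] is ⟨t, ⟨t, e⟩⟩; result ⟨t, ⟨t, ⟨t, ⟨e, t⟩⟩⟩⟩.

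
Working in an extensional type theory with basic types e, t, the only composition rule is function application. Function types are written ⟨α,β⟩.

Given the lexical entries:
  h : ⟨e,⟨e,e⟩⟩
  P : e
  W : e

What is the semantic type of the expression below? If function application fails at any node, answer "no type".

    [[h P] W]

[h P]: ⟨e,⟨e,e⟩⟩ applied to e yields ⟨e,e⟩.
[[h P] W]: ⟨e,e⟩ applied to e yields e.

e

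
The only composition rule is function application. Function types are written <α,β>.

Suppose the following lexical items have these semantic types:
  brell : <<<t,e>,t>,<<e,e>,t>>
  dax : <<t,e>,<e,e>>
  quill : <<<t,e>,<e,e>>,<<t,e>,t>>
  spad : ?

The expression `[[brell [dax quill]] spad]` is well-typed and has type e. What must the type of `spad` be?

At [[brell [dax quill]] spad] (required: e): [brell [dax quill]] is <<e,e>,t>, which is not a function with range e; hence spad is the functor — type <<<e,e>,t>,e>.

<<<e,e>,t>,e>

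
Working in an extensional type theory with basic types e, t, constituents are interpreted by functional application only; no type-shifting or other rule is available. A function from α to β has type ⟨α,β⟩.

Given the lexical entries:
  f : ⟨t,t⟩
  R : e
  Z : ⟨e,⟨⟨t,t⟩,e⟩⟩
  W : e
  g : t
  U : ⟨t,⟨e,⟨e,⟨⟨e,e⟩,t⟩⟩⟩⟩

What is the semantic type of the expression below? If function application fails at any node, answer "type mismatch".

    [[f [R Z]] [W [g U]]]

⟨⟨e,e⟩,t⟩

[R Z]: ⟨e,⟨⟨t,t⟩,e⟩⟩ applied to e yields ⟨⟨t,t⟩,e⟩.
[f [R Z]]: ⟨⟨t,t⟩,e⟩ applied to ⟨t,t⟩ yields e.
[g U]: ⟨t,⟨e,⟨e,⟨⟨e,e⟩,t⟩⟩⟩⟩ applied to t yields ⟨e,⟨e,⟨⟨e,e⟩,t⟩⟩⟩.
[W [g U]]: ⟨e,⟨e,⟨⟨e,e⟩,t⟩⟩⟩ applied to e yields ⟨e,⟨⟨e,e⟩,t⟩⟩.
[[f [R Z]] [W [g U]]]: ⟨e,⟨⟨e,e⟩,t⟩⟩ applied to e yields ⟨⟨e,e⟩,t⟩.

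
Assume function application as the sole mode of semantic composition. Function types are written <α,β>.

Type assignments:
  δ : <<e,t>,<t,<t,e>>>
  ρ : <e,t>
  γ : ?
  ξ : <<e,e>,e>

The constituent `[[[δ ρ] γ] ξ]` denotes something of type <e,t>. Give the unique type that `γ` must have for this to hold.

For [[[δ ρ] γ] ξ] to have type <e,t> with ξ of type <<e,e>,e>, [[δ ρ] γ] must be the function: [[δ ρ] γ] : <<<e,e>,e>,<e,t>>.
For [[δ ρ] γ] to have type <<<e,e>,e>,<e,t>> with [δ ρ] of type <t,<t,e>>, γ must be the function: γ : <<t,<t,e>>,<<<e,e>,e>,<e,t>>>.

<<t,<t,e>>,<<<e,e>,e>,<e,t>>>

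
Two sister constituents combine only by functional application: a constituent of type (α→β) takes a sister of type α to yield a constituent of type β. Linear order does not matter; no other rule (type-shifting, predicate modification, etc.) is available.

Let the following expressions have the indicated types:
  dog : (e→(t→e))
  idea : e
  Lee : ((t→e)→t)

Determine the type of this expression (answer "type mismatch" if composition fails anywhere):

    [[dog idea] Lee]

t

[dog idea]: (e→(t→e)) applied to e yields (t→e).
[[dog idea] Lee]: ((t→e)→t) applied to (t→e) yields t.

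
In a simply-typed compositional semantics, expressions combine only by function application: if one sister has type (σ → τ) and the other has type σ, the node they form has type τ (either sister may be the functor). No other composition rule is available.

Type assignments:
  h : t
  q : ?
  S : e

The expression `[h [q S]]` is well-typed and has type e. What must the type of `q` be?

(e → (t → e))

[h [q S]] is required to be e. h : t cannot yield e as functor, so [q S] : (t → e).
[q S] is required to be (t → e). S : e cannot yield (t → e) as functor, so q : (e → (t → e)).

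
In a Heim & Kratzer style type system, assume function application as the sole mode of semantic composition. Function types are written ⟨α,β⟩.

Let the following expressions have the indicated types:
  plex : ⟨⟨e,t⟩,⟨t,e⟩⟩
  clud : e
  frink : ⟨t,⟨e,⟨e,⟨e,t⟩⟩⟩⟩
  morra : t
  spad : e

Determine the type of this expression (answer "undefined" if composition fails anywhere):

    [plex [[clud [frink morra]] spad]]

At [frink morra], frink : ⟨t,⟨e,⟨e,⟨e,t⟩⟩⟩⟩ takes morra : t, giving ⟨e,⟨e,⟨e,t⟩⟩⟩.
At [clud [frink morra]], [frink morra] : ⟨e,⟨e,⟨e,t⟩⟩⟩ takes clud : e, giving ⟨e,⟨e,t⟩⟩.
At [[clud [frink morra]] spad], [clud [frink morra]] : ⟨e,⟨e,t⟩⟩ takes spad : e, giving ⟨e,t⟩.
At [plex [[clud [frink morra]] spad]], plex : ⟨⟨e,t⟩,⟨t,e⟩⟩ takes [[clud [frink morra]] spad] : ⟨e,t⟩, giving ⟨t,e⟩.

⟨t,e⟩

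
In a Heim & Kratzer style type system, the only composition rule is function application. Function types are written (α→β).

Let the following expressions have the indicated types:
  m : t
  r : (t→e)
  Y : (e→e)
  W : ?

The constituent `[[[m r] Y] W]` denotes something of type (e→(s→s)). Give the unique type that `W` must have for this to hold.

For [[[m r] Y] W] to have type (e→(s→s)) with [[m r] Y] of type e, W must be the function: W : (e→(e→(s→s))).

(e→(e→(s→s)))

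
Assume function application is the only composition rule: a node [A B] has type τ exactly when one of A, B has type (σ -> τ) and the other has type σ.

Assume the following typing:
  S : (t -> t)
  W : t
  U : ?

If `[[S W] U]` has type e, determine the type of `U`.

[[S W] U] must have type e. The sister [S W] has type t; that is not a function onto e, so U must be the functor, of type (t -> e).

(t -> e)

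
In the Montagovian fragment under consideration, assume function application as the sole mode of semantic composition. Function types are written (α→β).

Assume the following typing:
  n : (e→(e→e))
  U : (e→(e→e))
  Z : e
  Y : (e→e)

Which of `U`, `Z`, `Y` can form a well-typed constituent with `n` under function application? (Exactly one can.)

U : (e→(e→e)) — n needs e; U needs e; neither fits.
Z — combines: n : (e→(e→e)) takes Z : e as argument, giving (e→e).
Y : (e→e) — n needs e; Y needs e; neither fits.

Z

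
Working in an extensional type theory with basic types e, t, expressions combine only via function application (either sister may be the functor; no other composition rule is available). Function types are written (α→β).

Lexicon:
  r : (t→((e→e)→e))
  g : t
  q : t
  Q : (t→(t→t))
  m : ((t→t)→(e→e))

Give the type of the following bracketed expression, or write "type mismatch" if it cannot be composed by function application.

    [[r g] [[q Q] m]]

e

[r g]: r is (t→((e→e)→e)), g is t; result ((e→e)→e).
[q Q]: Q is (t→(t→t)), q is t; result (t→t).
[[q Q] m]: m is ((t→t)→(e→e)), [q Q] is (t→t); result (e→e).
[[r g] [[q Q] m]]: [r g] is ((e→e)→e), [[q Q] m] is (e→e); result e.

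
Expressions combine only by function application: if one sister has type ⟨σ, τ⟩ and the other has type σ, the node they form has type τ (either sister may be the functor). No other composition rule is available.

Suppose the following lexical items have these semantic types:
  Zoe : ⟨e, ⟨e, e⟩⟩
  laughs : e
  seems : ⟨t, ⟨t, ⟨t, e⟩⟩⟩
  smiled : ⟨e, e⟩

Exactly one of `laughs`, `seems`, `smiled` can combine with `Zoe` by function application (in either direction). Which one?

laughs

laughs — combines: Zoe : ⟨e, ⟨e, e⟩⟩ takes laughs : e as argument, giving ⟨e, e⟩.
seems : ⟨t, ⟨t, ⟨t, e⟩⟩⟩ — does not combine with Zoe.
smiled : ⟨e, e⟩ — does not combine with Zoe.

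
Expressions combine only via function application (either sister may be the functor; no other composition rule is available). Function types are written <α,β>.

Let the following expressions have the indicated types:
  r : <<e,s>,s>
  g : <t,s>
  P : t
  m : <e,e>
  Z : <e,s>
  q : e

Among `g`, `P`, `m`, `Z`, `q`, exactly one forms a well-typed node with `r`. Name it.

Z

g : <t,s> — neither side's domain matches the other.
P : t — neither side's domain matches the other.
m : <e,e> — neither side's domain matches the other.
Z — combines: r : <<e,s>,s> takes Z : <e,s> as argument, giving s.
q : e — neither side's domain matches the other.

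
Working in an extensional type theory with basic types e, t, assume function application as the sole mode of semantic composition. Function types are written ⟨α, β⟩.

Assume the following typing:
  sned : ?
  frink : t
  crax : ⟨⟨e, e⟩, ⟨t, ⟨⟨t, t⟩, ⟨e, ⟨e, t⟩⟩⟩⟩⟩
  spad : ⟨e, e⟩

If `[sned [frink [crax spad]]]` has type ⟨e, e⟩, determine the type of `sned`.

For [sned [frink [crax spad]]] to have type ⟨e, e⟩ with [frink [crax spad]] of type ⟨⟨t, t⟩, ⟨e, ⟨e, t⟩⟩⟩, sned must be the function: sned : ⟨⟨⟨t, t⟩, ⟨e, ⟨e, t⟩⟩⟩, ⟨e, e⟩⟩.

⟨⟨⟨t, t⟩, ⟨e, ⟨e, t⟩⟩⟩, ⟨e, e⟩⟩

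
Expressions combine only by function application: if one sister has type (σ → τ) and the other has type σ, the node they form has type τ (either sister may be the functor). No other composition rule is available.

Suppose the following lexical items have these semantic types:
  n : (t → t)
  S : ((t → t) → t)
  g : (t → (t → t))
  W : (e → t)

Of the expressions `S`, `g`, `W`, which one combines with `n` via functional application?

S

S — combines: S : ((t → t) → t) takes n : (t → t) as argument, giving t.
g : (t → (t → t)) — n needs t; g needs t; neither fits.
W : (e → t) — n needs t; W needs e; neither fits.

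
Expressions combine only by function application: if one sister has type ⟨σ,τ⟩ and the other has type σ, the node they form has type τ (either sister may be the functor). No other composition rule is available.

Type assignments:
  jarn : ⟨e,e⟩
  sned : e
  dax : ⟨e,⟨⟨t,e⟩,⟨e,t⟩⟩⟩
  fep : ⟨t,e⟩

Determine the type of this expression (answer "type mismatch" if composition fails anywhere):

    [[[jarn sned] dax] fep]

At [jarn sned], jarn : ⟨e,e⟩ takes sned : e, giving e.
At [[jarn sned] dax], dax : ⟨e,⟨⟨t,e⟩,⟨e,t⟩⟩⟩ takes [jarn sned] : e, giving ⟨⟨t,e⟩,⟨e,t⟩⟩.
At [[[jarn sned] dax] fep], [[jarn sned] dax] : ⟨⟨t,e⟩,⟨e,t⟩⟩ takes fep : ⟨t,e⟩, giving ⟨e,t⟩.

⟨e,t⟩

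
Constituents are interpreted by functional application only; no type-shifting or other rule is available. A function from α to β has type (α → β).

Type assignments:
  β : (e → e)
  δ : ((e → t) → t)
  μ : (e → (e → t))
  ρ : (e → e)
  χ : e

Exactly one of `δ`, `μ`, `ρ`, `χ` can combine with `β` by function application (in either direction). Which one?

δ : ((e → t) → t) — β needs e; δ needs (e → t); neither fits.
μ : (e → (e → t)) — β needs e; μ needs e; neither fits.
ρ : (e → e) — β needs e; ρ needs e; neither fits.
χ — combines: β : (e → e) takes χ : e as argument, giving e.

χ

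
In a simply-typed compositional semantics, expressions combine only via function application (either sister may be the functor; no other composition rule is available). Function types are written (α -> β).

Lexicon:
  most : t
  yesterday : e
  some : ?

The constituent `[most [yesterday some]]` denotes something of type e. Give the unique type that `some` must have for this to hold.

(e -> (t -> e))

[most [yesterday some]] must have type e. The sister most has type t; that is not a function onto e, so [yesterday some] must be the functor, of type (t -> e).
[yesterday some] must have type (t -> e). The sister yesterday has type e; that is not a function onto (t -> e), so some must be the functor, of type (e -> (t -> e)).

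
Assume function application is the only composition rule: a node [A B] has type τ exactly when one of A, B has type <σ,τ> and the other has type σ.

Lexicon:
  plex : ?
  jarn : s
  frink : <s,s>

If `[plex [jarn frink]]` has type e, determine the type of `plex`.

At [plex [jarn frink]] (required: e): [jarn frink] is s, which is not a function with range e; hence plex is the functor — type <s,e>.

<s,e>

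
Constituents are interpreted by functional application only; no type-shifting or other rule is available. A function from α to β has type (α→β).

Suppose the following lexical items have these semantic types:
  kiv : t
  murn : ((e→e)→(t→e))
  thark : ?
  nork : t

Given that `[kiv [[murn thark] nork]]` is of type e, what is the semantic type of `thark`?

(((e→e)→(t→e))→(t→(t→e)))

[kiv [[murn thark] nork]] must have type e. The sister kiv has type t; that is not a function onto e, so [[murn thark] nork] must be the functor, of type (t→e).
[[murn thark] nork] must have type (t→e). The sister nork has type t; that is not a function onto (t→e), so [murn thark] must be the functor, of type (t→(t→e)).
[murn thark] must have type (t→(t→e)). The sister murn has type ((e→e)→(t→e)); that is not a function onto (t→(t→e)), so thark must be the functor, of type (((e→e)→(t→e))→(t→(t→e))).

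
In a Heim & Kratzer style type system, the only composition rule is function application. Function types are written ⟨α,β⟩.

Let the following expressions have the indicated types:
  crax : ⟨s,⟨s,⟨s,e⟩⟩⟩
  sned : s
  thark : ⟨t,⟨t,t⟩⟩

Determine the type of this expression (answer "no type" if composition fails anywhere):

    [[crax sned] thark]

no type

[crax sned]: ⟨s,⟨s,⟨s,e⟩⟩⟩ applied to s yields ⟨s,⟨s,e⟩⟩.
At [[crax sned] thark]: neither ⟨s,⟨s,e⟩⟩ nor ⟨t,⟨t,t⟩⟩ can take the other as argument; the node is ill-typed.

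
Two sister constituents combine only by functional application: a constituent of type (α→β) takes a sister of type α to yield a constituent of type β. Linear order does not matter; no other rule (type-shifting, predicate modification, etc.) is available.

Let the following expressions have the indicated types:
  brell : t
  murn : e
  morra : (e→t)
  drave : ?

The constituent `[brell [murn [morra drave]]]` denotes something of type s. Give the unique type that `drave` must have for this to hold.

[brell [murn [morra drave]]] is required to be s. brell : t cannot yield s as functor, so [murn [morra drave]] : (t→s).
[murn [morra drave]] is required to be (t→s). murn : e cannot yield (t→s) as functor, so [morra drave] : (e→(t→s)).
[morra drave] is required to be (e→(t→s)). morra : (e→t) cannot yield (e→(t→s)) as functor, so drave : ((e→t)→(e→(t→s))).

((e→t)→(e→(t→s)))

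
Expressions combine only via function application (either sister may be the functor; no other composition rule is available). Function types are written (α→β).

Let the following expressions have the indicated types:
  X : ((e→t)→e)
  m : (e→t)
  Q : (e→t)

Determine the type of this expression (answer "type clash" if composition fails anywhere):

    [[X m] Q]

t

[X m]: ((e→t)→e) applied to (e→t) yields e.
[[X m] Q]: (e→t) applied to e yields t.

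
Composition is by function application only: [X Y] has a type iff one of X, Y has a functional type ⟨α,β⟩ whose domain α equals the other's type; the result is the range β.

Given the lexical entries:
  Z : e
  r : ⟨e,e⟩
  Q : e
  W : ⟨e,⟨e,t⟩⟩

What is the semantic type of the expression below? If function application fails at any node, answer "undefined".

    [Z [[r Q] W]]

t

At [r Q], r : ⟨e,e⟩ takes Q : e, giving e.
At [[r Q] W], W : ⟨e,⟨e,t⟩⟩ takes [r Q] : e, giving ⟨e,t⟩.
At [Z [[r Q] W]], [[r Q] W] : ⟨e,t⟩ takes Z : e, giving t.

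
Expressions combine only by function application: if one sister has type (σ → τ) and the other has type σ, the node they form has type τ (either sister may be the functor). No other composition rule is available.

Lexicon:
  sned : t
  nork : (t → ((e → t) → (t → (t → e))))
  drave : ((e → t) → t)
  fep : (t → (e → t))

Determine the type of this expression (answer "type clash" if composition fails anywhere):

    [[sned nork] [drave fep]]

type clash

[sned nork]: functor nork : (t → ((e → t) → (t → (t → e)))), argument sned : t; result ((e → t) → (t → (t → e))).
[drave fep]: ((e → t) → t) with (t → (e → t)) — neither is a function whose domain matches the other; composition fails here.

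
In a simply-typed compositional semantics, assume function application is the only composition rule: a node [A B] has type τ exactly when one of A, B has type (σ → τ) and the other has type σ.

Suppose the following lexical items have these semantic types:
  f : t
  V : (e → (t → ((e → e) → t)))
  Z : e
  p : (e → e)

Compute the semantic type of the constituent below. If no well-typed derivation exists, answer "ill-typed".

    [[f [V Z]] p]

[V Z]: functor V : (e → (t → ((e → e) → t))), argument Z : e; result (t → ((e → e) → t)).
[f [V Z]]: functor [V Z] : (t → ((e → e) → t)), argument f : t; result ((e → e) → t).
[[f [V Z]] p]: functor [f [V Z]] : ((e → e) → t), argument p : (e → e); result t.

t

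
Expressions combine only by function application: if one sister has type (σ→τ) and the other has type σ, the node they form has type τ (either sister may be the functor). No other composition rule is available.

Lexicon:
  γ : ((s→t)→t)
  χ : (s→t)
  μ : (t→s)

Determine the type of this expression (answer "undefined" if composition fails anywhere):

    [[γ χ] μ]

s

[γ χ]: γ is ((s→t)→t), χ is (s→t); result t.
[[γ χ] μ]: μ is (t→s), [γ χ] is t; result s.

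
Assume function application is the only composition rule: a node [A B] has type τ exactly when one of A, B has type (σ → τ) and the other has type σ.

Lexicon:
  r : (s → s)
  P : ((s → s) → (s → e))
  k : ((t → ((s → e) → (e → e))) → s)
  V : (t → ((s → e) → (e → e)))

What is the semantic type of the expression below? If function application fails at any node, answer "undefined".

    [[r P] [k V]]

e

[r P] — P of type ((s → s) → (s → e)) combines with r of type (s → s): type (s → e).
[k V] — k of type ((t → ((s → e) → (e → e))) → s) combines with V of type (t → ((s → e) → (e → e))): type s.
[[r P] [k V]] — [r P] of type (s → e) combines with [k V] of type s: type e.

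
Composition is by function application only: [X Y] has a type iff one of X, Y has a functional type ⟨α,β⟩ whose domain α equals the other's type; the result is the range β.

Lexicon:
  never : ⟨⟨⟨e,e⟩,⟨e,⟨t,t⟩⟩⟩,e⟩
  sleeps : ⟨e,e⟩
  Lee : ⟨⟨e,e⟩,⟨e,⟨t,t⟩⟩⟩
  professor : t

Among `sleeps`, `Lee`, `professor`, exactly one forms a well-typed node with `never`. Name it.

sleeps : ⟨e,e⟩ — no; never wants ⟨⟨e,e⟩,⟨e,⟨t,t⟩⟩⟩, and sleeps wants e.
Lee — combines: never : ⟨⟨⟨e,e⟩,⟨e,⟨t,t⟩⟩⟩,e⟩ takes Lee : ⟨⟨e,e⟩,⟨e,⟨t,t⟩⟩⟩ as argument, giving e.
professor : t — no; never wants ⟨⟨e,e⟩,⟨e,⟨t,t⟩⟩⟩, and professor wants nothing (atomic).

Lee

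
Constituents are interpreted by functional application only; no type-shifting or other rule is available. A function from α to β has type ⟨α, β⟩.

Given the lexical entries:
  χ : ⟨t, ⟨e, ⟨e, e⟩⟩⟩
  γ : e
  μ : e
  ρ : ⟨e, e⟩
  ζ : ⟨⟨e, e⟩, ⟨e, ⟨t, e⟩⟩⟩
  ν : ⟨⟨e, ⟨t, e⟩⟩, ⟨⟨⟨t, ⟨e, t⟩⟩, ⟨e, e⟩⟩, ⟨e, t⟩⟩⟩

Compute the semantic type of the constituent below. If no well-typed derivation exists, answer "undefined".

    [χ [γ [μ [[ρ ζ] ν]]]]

undefined

At [ρ ζ], ζ : ⟨⟨e, e⟩, ⟨e, ⟨t, e⟩⟩⟩ takes ρ : ⟨e, e⟩, giving ⟨e, ⟨t, e⟩⟩.
At [[ρ ζ] ν], ν : ⟨⟨e, ⟨t, e⟩⟩, ⟨⟨⟨t, ⟨e, t⟩⟩, ⟨e, e⟩⟩, ⟨e, t⟩⟩⟩ takes [ρ ζ] : ⟨e, ⟨t, e⟩⟩, giving ⟨⟨⟨t, ⟨e, t⟩⟩, ⟨e, e⟩⟩, ⟨e, t⟩⟩.
[μ [[ρ ζ] ν]]: e and ⟨⟨⟨t, ⟨e, t⟩⟩, ⟨e, e⟩⟩, ⟨e, t⟩⟩ cannot combine by function application — type clash.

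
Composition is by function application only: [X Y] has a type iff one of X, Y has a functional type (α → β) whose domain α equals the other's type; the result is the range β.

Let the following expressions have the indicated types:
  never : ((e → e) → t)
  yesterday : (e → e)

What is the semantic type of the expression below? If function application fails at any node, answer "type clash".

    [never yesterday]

[never yesterday]: functor never : ((e → e) → t), argument yesterday : (e → e); result t.

t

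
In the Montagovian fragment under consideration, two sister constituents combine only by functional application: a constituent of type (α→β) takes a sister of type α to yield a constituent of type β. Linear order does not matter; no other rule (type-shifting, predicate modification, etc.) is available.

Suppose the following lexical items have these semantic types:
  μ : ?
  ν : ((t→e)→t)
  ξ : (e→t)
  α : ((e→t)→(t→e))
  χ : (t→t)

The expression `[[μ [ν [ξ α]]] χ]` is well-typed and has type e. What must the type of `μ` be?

(t→((t→t)→e))

[[μ [ν [ξ α]]] χ] must have type e. The sister χ has type (t→t); that is not a function onto e, so [μ [ν [ξ α]]] must be the functor, of type ((t→t)→e).
[μ [ν [ξ α]]] must have type ((t→t)→e). The sister [ν [ξ α]] has type t; that is not a function onto ((t→t)→e), so μ must be the functor, of type (t→((t→t)→e)).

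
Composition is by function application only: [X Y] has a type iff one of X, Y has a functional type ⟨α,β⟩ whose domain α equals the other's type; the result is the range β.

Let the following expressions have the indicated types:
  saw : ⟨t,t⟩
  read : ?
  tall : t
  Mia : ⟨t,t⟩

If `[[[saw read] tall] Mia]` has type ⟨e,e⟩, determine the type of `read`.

⟨⟨t,t⟩,⟨t,⟨⟨t,t⟩,⟨e,e⟩⟩⟩⟩

For [[[saw read] tall] Mia] to have type ⟨e,e⟩ with Mia of type ⟨t,t⟩, [[saw read] tall] must be the function: [[saw read] tall] : ⟨⟨t,t⟩,⟨e,e⟩⟩.
For [[saw read] tall] to have type ⟨⟨t,t⟩,⟨e,e⟩⟩ with tall of type t, [saw read] must be the function: [saw read] : ⟨t,⟨⟨t,t⟩,⟨e,e⟩⟩⟩.
For [saw read] to have type ⟨t,⟨⟨t,t⟩,⟨e,e⟩⟩⟩ with saw of type ⟨t,t⟩, read must be the function: read : ⟨⟨t,t⟩,⟨t,⟨⟨t,t⟩,⟨e,e⟩⟩⟩⟩.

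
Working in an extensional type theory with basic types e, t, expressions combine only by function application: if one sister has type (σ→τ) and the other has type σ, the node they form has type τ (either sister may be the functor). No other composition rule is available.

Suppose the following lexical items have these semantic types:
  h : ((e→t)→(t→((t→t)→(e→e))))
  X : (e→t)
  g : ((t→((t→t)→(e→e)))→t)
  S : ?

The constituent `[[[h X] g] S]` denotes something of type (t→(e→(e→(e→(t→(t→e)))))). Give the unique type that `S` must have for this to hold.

(t→(t→(e→(e→(e→(t→(t→e)))))))

At [[[h X] g] S] (required: (t→(e→(e→(e→(t→(t→e))))))): [[h X] g] is t, which is not a function with range (t→(e→(e→(e→(t→(t→e)))))); hence S is the functor — type (t→(t→(e→(e→(e→(t→(t→e))))))).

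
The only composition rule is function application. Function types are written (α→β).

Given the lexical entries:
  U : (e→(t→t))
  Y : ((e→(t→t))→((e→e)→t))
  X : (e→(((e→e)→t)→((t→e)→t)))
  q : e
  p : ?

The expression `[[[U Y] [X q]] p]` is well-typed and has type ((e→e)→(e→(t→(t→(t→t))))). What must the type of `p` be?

At [[[U Y] [X q]] p] (required: ((e→e)→(e→(t→(t→(t→t)))))): [[U Y] [X q]] is ((t→e)→t), which is not a function with range ((e→e)→(e→(t→(t→(t→t))))); hence p is the functor — type (((t→e)→t)→((e→e)→(e→(t→(t→(t→t)))))).

(((t→e)→t)→((e→e)→(e→(t→(t→(t→t))))))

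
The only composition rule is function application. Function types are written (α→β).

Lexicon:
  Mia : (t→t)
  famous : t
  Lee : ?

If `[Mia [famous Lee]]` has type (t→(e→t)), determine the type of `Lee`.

At [Mia [famous Lee]] (required: (t→(e→t))): Mia is (t→t), which is not a function with range (t→(e→t)); hence [famous Lee] is the functor — type ((t→t)→(t→(e→t))).
At [famous Lee] (required: ((t→t)→(t→(e→t)))): famous is t, which is not a function with range ((t→t)→(t→(e→t))); hence Lee is the functor — type (t→((t→t)→(t→(e→t)))).

(t→((t→t)→(t→(e→t))))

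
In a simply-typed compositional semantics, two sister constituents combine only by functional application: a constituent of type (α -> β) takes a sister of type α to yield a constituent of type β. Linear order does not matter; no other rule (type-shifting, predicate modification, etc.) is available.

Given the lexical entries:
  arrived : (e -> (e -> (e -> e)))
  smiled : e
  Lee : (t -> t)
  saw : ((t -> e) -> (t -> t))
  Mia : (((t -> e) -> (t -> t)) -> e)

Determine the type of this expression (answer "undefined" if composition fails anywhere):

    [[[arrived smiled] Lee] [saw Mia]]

undefined

[arrived smiled] — arrived of type (e -> (e -> (e -> e))) combines with smiled of type e: type (e -> (e -> e)).
[[arrived smiled] Lee]: (e -> (e -> e)) with (t -> t) — neither is a function whose domain matches the other; composition fails here.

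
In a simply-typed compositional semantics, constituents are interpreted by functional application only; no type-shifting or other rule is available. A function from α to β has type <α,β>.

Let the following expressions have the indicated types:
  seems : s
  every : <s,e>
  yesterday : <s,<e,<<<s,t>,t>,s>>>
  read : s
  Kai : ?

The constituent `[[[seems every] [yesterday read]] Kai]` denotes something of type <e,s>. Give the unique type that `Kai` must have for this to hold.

<<<<s,t>,t>,s>,<e,s>>

At [[[seems every] [yesterday read]] Kai] (required: <e,s>): [[seems every] [yesterday read]] is <<<s,t>,t>,s>, which is not a function with range <e,s>; hence Kai is the functor — type <<<<s,t>,t>,s>,<e,s>>.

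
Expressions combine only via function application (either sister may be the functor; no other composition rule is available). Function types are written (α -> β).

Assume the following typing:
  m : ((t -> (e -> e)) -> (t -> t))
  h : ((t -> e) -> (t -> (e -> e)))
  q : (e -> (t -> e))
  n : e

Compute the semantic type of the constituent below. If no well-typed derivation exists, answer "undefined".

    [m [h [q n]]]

[q n] — q of type (e -> (t -> e)) combines with n of type e: type (t -> e).
[h [q n]] — h of type ((t -> e) -> (t -> (e -> e))) combines with [q n] of type (t -> e): type (t -> (e -> e)).
[m [h [q n]]] — m of type ((t -> (e -> e)) -> (t -> t)) combines with [h [q n]] of type (t -> (e -> e)): type (t -> t).

(t -> t)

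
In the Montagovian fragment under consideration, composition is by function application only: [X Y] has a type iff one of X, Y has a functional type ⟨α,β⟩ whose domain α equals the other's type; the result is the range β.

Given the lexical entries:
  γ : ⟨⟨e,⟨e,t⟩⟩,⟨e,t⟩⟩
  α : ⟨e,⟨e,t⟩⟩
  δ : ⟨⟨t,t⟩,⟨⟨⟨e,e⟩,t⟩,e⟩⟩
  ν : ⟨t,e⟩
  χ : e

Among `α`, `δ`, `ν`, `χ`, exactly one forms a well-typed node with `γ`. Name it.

α

α — combines: γ : ⟨⟨e,⟨e,t⟩⟩,⟨e,t⟩⟩ takes α : ⟨e,⟨e,t⟩⟩ as argument, giving ⟨e,t⟩.
δ : ⟨⟨t,t⟩,⟨⟨⟨e,e⟩,t⟩,e⟩⟩ — does not combine with γ.
ν : ⟨t,e⟩ — does not combine with γ.
χ : e — does not combine with γ.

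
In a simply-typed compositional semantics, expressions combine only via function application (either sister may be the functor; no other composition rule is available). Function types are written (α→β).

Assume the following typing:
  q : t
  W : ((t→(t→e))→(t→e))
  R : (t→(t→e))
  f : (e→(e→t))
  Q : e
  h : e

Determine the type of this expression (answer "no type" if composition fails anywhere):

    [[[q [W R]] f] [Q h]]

no type

[W R]: W is ((t→(t→e))→(t→e)), R is (t→(t→e)); result (t→e).
[q [W R]]: [W R] is (t→e), q is t; result e.
[[q [W R]] f]: f is (e→(e→t)), [q [W R]] is e; result (e→t).
[Q h]: e with e — neither is a function whose domain matches the other; composition fails here.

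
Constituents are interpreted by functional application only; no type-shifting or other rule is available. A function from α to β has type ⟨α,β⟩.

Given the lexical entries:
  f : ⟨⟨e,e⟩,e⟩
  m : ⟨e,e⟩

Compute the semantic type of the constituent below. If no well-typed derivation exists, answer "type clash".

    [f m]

[f m] — f of type ⟨⟨e,e⟩,e⟩ combines with m of type ⟨e,e⟩: type e.

e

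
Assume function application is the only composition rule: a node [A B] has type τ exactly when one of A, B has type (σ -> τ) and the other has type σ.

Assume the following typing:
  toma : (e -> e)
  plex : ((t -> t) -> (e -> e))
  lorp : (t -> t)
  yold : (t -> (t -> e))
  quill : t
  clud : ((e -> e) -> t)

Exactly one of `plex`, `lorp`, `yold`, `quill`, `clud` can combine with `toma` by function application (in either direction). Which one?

plex : ((t -> t) -> (e -> e)) — does not combine with toma.
lorp : (t -> t) — does not combine with toma.
yold : (t -> (t -> e)) — does not combine with toma.
quill : t — does not combine with toma.
clud — combines: clud : ((e -> e) -> t) takes toma : (e -> e) as argument, giving t.

clud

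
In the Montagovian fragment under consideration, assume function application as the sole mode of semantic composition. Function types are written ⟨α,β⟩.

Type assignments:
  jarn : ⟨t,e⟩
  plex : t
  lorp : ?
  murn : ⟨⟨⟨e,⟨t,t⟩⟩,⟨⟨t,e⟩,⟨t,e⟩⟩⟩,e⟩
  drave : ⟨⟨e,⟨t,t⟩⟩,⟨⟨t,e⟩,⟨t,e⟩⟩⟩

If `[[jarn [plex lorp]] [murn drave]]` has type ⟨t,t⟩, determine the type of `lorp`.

⟨t,⟨⟨t,e⟩,⟨e,⟨t,t⟩⟩⟩⟩

For [[jarn [plex lorp]] [murn drave]] to have type ⟨t,t⟩ with [murn drave] of type e, [jarn [plex lorp]] must be the function: [jarn [plex lorp]] : ⟨e,⟨t,t⟩⟩.
For [jarn [plex lorp]] to have type ⟨e,⟨t,t⟩⟩ with jarn of type ⟨t,e⟩, [plex lorp] must be the function: [plex lorp] : ⟨⟨t,e⟩,⟨e,⟨t,t⟩⟩⟩.
For [plex lorp] to have type ⟨⟨t,e⟩,⟨e,⟨t,t⟩⟩⟩ with plex of type t, lorp must be the function: lorp : ⟨t,⟨⟨t,e⟩,⟨e,⟨t,t⟩⟩⟩⟩.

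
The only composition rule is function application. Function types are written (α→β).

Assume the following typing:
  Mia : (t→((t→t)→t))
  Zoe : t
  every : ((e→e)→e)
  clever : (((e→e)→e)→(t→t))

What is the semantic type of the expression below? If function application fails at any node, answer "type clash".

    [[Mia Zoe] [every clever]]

[Mia Zoe]: (t→((t→t)→t)) applied to t yields ((t→t)→t).
[every clever]: (((e→e)→e)→(t→t)) applied to ((e→e)→e) yields (t→t).
[[Mia Zoe] [every clever]]: ((t→t)→t) applied to (t→t) yields t.

t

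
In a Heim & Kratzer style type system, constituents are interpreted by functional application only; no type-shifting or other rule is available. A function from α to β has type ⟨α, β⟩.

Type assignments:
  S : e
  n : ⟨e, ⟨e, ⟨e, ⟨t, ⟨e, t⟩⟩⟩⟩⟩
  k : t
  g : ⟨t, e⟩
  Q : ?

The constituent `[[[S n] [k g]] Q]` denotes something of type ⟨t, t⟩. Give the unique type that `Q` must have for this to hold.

At [[[S n] [k g]] Q] (required: ⟨t, t⟩): [[S n] [k g]] is ⟨e, ⟨t, ⟨e, t⟩⟩⟩, which is not a function with range ⟨t, t⟩; hence Q is the functor — type ⟨⟨e, ⟨t, ⟨e, t⟩⟩⟩, ⟨t, t⟩⟩.

⟨⟨e, ⟨t, ⟨e, t⟩⟩⟩, ⟨t, t⟩⟩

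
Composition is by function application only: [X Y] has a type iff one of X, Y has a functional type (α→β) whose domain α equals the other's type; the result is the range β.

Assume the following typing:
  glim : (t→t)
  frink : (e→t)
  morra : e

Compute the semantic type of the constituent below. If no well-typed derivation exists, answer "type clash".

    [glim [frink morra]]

[frink morra]: functor frink : (e→t), argument morra : e; result t.
[glim [frink morra]]: functor glim : (t→t), argument [frink morra] : t; result t.

t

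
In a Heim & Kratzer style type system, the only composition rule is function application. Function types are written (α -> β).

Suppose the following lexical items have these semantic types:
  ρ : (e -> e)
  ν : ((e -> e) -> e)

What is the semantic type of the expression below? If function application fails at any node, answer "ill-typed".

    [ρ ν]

[ρ ν]: ν is ((e -> e) -> e), ρ is (e -> e); result e.

e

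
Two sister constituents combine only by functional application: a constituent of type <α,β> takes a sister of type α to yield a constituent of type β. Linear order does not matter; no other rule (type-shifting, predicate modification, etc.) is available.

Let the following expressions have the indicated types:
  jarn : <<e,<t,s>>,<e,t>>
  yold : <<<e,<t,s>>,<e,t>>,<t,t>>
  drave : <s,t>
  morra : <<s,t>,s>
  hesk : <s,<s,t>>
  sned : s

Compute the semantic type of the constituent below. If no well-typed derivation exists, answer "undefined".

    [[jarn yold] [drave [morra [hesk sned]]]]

[jarn yold]: functor yold : <<<e,<t,s>>,<e,t>>,<t,t>>, argument jarn : <<e,<t,s>>,<e,t>>; result <t,t>.
[hesk sned]: functor hesk : <s,<s,t>>, argument sned : s; result <s,t>.
[morra [hesk sned]]: functor morra : <<s,t>,s>, argument [hesk sned] : <s,t>; result s.
[drave [morra [hesk sned]]]: functor drave : <s,t>, argument [morra [hesk sned]] : s; result t.
[[jarn yold] [drave [morra [hesk sned]]]]: functor [jarn yold] : <t,t>, argument [drave [morra [hesk sned]]] : t; result t.

t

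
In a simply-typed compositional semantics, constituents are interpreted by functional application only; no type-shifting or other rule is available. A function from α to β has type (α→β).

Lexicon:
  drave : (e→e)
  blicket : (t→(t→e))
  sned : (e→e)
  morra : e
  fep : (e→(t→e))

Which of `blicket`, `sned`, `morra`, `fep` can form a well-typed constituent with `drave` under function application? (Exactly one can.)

blicket : (t→(t→e)) — drave needs e; blicket needs t; neither fits.
sned : (e→e) — drave needs e; sned needs e; neither fits.
morra — combines: drave : (e→e) takes morra : e as argument, giving e.
fep : (e→(t→e)) — drave needs e; fep needs e; neither fits.

morra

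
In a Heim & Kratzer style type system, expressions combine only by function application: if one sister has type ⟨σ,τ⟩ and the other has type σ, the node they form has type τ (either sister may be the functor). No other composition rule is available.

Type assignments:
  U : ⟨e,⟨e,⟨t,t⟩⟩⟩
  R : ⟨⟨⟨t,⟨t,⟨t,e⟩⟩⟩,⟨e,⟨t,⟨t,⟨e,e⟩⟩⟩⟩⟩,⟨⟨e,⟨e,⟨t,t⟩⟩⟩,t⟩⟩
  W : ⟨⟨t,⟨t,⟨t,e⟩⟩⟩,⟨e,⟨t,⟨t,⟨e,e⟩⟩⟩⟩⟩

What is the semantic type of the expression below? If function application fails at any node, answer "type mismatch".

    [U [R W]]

t

[R W] — R of type ⟨⟨⟨t,⟨t,⟨t,e⟩⟩⟩,⟨e,⟨t,⟨t,⟨e,e⟩⟩⟩⟩⟩,⟨⟨e,⟨e,⟨t,t⟩⟩⟩,t⟩⟩ combines with W of type ⟨⟨t,⟨t,⟨t,e⟩⟩⟩,⟨e,⟨t,⟨t,⟨e,e⟩⟩⟩⟩⟩: type ⟨⟨e,⟨e,⟨t,t⟩⟩⟩,t⟩.
[U [R W]] — [R W] of type ⟨⟨e,⟨e,⟨t,t⟩⟩⟩,t⟩ combines with U of type ⟨e,⟨e,⟨t,t⟩⟩⟩: type t.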